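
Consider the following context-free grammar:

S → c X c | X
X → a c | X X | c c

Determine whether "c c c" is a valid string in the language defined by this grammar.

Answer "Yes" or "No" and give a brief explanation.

No - no valid derivation exists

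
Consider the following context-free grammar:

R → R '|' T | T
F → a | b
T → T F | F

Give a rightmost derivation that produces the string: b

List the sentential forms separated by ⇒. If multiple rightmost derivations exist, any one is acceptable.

R ⇒ T ⇒ F ⇒ b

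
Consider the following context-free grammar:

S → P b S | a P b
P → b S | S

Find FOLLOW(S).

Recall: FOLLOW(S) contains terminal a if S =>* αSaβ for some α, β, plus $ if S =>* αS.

We compute FOLLOW(S) using the standard algorithm.
FOLLOW(S) starts with {$}.
FIRST(P) = {a, b}
FIRST(S) = {a, b}
FOLLOW(P) = {b}
FOLLOW(S) = {$, b}
Therefore, FOLLOW(S) = {$, b}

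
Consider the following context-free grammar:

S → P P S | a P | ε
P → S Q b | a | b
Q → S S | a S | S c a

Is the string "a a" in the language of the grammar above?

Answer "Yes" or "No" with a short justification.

Yes - a valid derivation exists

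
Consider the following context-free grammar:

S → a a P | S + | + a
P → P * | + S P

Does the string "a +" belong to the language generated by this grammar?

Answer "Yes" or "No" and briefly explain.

No - no valid derivation exists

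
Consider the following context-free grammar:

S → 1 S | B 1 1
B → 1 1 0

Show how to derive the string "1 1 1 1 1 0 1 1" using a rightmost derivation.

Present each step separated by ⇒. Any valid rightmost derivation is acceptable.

S ⇒ 1 S ⇒ 1 1 S ⇒ 1 1 1 S ⇒ 1 1 1 B 1 1 ⇒ 1 1 1 1 1 0 1 1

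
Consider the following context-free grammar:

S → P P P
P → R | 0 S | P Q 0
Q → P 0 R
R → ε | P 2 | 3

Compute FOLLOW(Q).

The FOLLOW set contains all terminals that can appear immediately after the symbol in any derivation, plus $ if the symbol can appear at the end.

We compute FOLLOW(Q) using the standard algorithm.
FOLLOW(S) starts with {$}.
FIRST(P) = {0, 2, 3, ε}
FIRST(Q) = {0, 2, 3}
FIRST(R) = {0, 2, 3, ε}
FIRST(S) = {0, 2, 3, ε}
FOLLOW(P) = {$, 0, 2, 3}
FOLLOW(Q) = {0}
FOLLOW(R) = {$, 0, 2, 3}
FOLLOW(S) = {$, 0, 2, 3}
Therefore, FOLLOW(Q) = {0}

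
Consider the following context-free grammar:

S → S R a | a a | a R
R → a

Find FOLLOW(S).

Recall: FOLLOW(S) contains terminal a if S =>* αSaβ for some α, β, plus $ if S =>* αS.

We compute FOLLOW(S) using the standard algorithm.
FOLLOW(S) starts with {$}.
FIRST(R) = {a}
FIRST(S) = {a}
FOLLOW(R) = {$, a}
FOLLOW(S) = {$, a}
Therefore, FOLLOW(S) = {$, a}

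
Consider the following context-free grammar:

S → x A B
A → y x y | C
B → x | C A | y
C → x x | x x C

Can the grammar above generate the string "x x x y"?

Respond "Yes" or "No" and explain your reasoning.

Yes - a valid derivation exists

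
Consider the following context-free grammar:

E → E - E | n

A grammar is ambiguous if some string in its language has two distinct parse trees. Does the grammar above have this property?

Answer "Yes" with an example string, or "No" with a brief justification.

Yes - the string 'n - n - n - n - n' has two distinct parse trees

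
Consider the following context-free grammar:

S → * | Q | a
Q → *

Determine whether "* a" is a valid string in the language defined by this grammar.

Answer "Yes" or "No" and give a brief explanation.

No - no valid derivation exists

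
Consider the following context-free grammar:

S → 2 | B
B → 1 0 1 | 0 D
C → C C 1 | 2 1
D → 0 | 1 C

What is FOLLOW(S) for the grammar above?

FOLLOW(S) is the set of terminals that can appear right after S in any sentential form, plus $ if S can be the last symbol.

We compute FOLLOW(S) using the standard algorithm.
FOLLOW(S) starts with {$}.
FIRST(B) = {0, 1}
FIRST(C) = {2}
FIRST(D) = {0, 1}
FIRST(S) = {0, 1, 2}
FOLLOW(B) = {$}
FOLLOW(C) = {$, 1, 2}
FOLLOW(D) = {$}
FOLLOW(S) = {$}
Therefore, FOLLOW(S) = {$}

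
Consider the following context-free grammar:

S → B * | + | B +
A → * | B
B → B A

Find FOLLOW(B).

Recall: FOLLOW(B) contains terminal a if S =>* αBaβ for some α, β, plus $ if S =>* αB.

We compute FOLLOW(B) using the standard algorithm.
FOLLOW(S) starts with {$}.
FIRST(A) = {*}
FIRST(B) = {}
FIRST(S) = {+}
FOLLOW(A) = {*, +}
FOLLOW(B) = {*, +}
FOLLOW(S) = {$}
Therefore, FOLLOW(B) = {*, +}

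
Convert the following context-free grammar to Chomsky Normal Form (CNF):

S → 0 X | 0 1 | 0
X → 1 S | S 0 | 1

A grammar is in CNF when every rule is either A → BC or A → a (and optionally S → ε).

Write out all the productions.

T0 → 0; T1 → 1; S → 0; X → 1; S → T0 X; S → T0 T1; X → T1 S; X → S T0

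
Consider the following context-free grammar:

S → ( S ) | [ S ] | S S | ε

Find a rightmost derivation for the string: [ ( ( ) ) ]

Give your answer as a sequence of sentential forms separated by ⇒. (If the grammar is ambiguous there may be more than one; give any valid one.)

S ⇒ [ S ] ⇒ [ ( S ) ] ⇒ [ ( ( S ) ) ] ⇒ [ ( ( ) ) ]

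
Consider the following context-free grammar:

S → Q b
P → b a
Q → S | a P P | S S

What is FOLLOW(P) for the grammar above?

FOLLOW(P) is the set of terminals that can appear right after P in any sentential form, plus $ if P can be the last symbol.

We compute FOLLOW(P) using the standard algorithm.
FOLLOW(S) starts with {$}.
FIRST(P) = {b}
FIRST(Q) = {a}
FIRST(S) = {a}
FOLLOW(P) = {b}
FOLLOW(Q) = {b}
FOLLOW(S) = {$, a, b}
Therefore, FOLLOW(P) = {b}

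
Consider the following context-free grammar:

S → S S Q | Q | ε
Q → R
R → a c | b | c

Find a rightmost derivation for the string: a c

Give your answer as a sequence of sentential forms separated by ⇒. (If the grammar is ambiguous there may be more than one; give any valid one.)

S ⇒ Q ⇒ R ⇒ a c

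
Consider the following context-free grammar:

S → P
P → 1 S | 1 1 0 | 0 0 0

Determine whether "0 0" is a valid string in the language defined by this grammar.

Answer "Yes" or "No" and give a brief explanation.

No - no valid derivation exists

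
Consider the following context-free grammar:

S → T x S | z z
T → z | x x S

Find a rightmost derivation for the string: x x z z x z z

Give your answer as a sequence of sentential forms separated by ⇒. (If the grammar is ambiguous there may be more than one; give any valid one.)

S ⇒ T x S ⇒ T x z z ⇒ x x S x z z ⇒ x x z z x z z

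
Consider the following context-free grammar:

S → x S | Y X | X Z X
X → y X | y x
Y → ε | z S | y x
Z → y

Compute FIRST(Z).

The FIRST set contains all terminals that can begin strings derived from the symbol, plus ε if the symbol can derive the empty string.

We compute FIRST(Z) using the standard algorithm.
FIRST(S) = {x, y, z}
FIRST(X) = {y}
FIRST(Y) = {y, z, ε}
FIRST(Z) = {y}
Therefore, FIRST(Z) = {y}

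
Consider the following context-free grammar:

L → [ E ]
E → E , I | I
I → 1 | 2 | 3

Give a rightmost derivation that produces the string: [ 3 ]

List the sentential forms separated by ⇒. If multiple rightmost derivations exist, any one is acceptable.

L ⇒ [ E ] ⇒ [ I ] ⇒ [ 3 ]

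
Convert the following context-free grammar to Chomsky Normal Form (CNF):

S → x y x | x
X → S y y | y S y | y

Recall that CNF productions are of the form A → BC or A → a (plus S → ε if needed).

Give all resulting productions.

TX → x; TY → y; S → x; X → y; S → TX X0; X0 → TY TX; X → S X1; X1 → TY TY; X → TY X2; X2 → S TY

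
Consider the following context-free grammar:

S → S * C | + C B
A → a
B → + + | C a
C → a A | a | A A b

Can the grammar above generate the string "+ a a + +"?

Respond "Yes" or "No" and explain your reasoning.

Yes - a valid derivation exists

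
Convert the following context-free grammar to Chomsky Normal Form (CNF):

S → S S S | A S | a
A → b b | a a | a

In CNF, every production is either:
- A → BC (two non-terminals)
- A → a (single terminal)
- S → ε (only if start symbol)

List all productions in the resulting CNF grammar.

S → a; TB → b; TA → a; A → a; S → S X0; X0 → S S; S → A S; A → TB TB; A → TA TA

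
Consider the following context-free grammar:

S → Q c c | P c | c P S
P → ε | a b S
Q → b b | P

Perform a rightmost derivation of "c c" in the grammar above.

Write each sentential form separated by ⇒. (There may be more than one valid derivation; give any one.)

S ⇒ Q c c ⇒ P c c ⇒ c c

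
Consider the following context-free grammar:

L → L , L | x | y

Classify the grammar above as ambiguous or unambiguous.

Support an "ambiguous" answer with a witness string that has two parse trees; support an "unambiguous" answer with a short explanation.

Ambiguous - the string 'x , y , x , x , x' has two distinct parse trees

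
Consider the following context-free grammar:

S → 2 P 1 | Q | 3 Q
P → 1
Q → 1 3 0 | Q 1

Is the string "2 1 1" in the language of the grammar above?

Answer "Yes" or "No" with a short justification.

Yes - a valid derivation exists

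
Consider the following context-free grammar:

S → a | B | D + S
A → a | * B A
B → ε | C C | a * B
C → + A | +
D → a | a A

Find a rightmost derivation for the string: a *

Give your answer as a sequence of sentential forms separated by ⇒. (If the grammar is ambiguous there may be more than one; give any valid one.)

S ⇒ B ⇒ a * B ⇒ a *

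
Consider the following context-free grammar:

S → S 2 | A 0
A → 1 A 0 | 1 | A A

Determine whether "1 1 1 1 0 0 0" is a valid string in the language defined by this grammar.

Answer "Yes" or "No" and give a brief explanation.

Yes - a valid derivation exists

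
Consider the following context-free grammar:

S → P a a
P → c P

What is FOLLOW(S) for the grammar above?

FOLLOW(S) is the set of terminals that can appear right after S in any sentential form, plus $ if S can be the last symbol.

We compute FOLLOW(S) using the standard algorithm.
FOLLOW(S) starts with {$}.
FIRST(P) = {c}
FIRST(S) = {c}
FOLLOW(P) = {a}
FOLLOW(S) = {$}
Therefore, FOLLOW(S) = {$}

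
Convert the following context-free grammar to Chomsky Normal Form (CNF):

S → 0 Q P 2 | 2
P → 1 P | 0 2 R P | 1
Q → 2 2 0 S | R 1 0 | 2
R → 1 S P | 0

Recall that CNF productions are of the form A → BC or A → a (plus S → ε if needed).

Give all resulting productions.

T0 → 0; T2 → 2; S → 2; T1 → 1; P → 1; Q → 2; R → 0; S → T0 X0; X0 → Q X1; X1 → P T2; P → T1 P; P → T0 X2; X2 → T2 X3; X3 → R P; Q → T2 X4; X4 → T2 X5; X5 → T0 S; Q → R X6; X6 → T1 T0; R → T1 X7; X7 → S P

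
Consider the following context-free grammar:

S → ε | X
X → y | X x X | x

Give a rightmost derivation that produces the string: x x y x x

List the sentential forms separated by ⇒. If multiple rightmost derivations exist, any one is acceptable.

S ⇒ X ⇒ X x X ⇒ X x X x X ⇒ X x X x x ⇒ X x y x x ⇒ x x y x x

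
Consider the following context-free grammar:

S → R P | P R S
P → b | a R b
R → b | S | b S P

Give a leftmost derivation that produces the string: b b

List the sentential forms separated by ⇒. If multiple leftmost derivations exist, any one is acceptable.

S ⇒ R P ⇒ b P ⇒ b b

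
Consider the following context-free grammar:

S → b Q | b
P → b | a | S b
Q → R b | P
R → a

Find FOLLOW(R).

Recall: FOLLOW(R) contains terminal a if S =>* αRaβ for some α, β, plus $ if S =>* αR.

We compute FOLLOW(R) using the standard algorithm.
FOLLOW(S) starts with {$}.
FIRST(P) = {a, b}
FIRST(Q) = {a, b}
FIRST(R) = {a}
FIRST(S) = {b}
FOLLOW(P) = {$, b}
FOLLOW(Q) = {$, b}
FOLLOW(R) = {b}
FOLLOW(S) = {$, b}
Therefore, FOLLOW(R) = {b}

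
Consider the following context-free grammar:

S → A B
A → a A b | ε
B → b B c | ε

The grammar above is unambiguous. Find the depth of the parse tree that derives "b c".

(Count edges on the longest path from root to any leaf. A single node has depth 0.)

3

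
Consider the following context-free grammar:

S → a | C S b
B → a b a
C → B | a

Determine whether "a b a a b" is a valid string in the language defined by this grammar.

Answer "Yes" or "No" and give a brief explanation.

Yes - a valid derivation exists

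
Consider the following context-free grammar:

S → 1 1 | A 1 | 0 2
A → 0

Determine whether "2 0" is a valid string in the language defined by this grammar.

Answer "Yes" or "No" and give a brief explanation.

No - no valid derivation exists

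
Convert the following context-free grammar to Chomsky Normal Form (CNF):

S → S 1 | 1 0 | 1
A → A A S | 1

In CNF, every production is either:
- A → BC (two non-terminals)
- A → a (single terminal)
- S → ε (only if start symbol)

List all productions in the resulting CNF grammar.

T1 → 1; T0 → 0; S → 1; A → 1; S → S T1; S → T1 T0; A → A X0; X0 → A S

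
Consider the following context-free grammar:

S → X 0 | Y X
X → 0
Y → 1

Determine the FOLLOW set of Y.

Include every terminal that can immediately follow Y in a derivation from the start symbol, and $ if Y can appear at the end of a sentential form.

We compute FOLLOW(Y) using the standard algorithm.
FOLLOW(S) starts with {$}.
FIRST(S) = {0, 1}
FIRST(X) = {0}
FIRST(Y) = {1}
FOLLOW(S) = {$}
FOLLOW(X) = {$, 0}
FOLLOW(Y) = {0}
Therefore, FOLLOW(Y) = {0}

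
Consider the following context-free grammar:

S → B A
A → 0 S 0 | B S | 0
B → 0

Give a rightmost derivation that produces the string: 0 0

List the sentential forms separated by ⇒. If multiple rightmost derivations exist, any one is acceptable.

S ⇒ B A ⇒ B 0 ⇒ 0 0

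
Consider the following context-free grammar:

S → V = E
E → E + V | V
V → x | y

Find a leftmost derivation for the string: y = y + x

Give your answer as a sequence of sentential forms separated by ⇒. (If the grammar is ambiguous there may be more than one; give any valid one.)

S ⇒ V = E ⇒ y = E ⇒ y = E + V ⇒ y = V + V ⇒ y = y + V ⇒ y = y + x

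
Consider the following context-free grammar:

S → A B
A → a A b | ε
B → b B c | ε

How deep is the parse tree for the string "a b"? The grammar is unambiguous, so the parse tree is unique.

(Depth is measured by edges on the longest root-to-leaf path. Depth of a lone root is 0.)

3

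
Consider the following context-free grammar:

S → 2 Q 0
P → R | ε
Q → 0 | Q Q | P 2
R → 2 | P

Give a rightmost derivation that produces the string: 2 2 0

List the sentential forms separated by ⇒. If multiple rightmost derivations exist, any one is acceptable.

S ⇒ 2 Q 0 ⇒ 2 P 2 0 ⇒ 2 2 0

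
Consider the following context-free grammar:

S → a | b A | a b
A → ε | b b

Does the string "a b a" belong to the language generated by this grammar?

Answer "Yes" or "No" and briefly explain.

No - no valid derivation exists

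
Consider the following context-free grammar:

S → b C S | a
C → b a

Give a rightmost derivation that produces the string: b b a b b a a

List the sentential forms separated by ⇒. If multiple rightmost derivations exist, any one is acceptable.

S ⇒ b C S ⇒ b C b C S ⇒ b C b C a ⇒ b C b b a a ⇒ b b a b b a a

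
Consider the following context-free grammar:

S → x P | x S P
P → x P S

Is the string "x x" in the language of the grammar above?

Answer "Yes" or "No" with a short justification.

No - no valid derivation exists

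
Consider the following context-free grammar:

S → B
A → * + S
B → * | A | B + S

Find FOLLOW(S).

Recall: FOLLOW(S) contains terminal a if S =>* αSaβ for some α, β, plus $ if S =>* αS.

We compute FOLLOW(S) using the standard algorithm.
FOLLOW(S) starts with {$}.
FIRST(A) = {*}
FIRST(B) = {*}
FIRST(S) = {*}
FOLLOW(A) = {$, +}
FOLLOW(B) = {$, +}
FOLLOW(S) = {$, +}
Therefore, FOLLOW(S) = {$, +}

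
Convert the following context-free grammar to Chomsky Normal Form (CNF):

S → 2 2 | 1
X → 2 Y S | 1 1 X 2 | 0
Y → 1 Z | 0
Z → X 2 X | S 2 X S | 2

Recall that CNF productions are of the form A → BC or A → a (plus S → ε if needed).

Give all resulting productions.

T2 → 2; S → 1; T1 → 1; X → 0; Y → 0; Z → 2; S → T2 T2; X → T2 X0; X0 → Y S; X → T1 X1; X1 → T1 X2; X2 → X T2; Y → T1 Z; Z → X X3; X3 → T2 X; Z → S X4; X4 → T2 X5; X5 → X S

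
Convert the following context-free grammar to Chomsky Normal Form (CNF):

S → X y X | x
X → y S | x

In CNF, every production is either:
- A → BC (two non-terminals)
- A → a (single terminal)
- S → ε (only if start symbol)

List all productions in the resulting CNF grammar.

TY → y; S → x; X → x; S → X X0; X0 → TY X; X → TY S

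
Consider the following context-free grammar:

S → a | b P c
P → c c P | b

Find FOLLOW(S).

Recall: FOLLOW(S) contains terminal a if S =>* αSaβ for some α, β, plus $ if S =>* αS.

We compute FOLLOW(S) using the standard algorithm.
FOLLOW(S) starts with {$}.
FIRST(P) = {b, c}
FIRST(S) = {a, b}
FOLLOW(P) = {c}
FOLLOW(S) = {$}
Therefore, FOLLOW(S) = {$}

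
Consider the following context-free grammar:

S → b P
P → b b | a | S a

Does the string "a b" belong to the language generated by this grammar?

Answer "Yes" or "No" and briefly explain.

No - no valid derivation exists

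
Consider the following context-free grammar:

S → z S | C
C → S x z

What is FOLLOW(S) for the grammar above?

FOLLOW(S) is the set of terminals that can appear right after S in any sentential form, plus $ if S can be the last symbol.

We compute FOLLOW(S) using the standard algorithm.
FOLLOW(S) starts with {$}.
FIRST(C) = {z}
FIRST(S) = {z}
FOLLOW(C) = {$, x}
FOLLOW(S) = {$, x}
Therefore, FOLLOW(S) = {$, x}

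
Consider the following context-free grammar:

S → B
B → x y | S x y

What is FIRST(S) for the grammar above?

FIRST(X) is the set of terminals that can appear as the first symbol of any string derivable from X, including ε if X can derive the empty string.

We compute FIRST(S) using the standard algorithm.
FIRST(B) = {x}
FIRST(S) = {x}
Therefore, FIRST(S) = {x}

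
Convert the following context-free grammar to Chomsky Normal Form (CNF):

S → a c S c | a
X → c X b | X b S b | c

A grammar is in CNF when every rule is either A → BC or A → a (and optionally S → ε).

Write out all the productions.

TA → a; TC → c; S → a; TB → b; X → c; S → TA X0; X0 → TC X1; X1 → S TC; X → TC X2; X2 → X TB; X → X X3; X3 → TB X4; X4 → S TB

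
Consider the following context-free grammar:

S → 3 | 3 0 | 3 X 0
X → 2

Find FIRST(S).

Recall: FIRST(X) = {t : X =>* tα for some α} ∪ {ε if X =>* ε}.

We compute FIRST(S) using the standard algorithm.
FIRST(S) = {3}
FIRST(X) = {2}
Therefore, FIRST(S) = {3}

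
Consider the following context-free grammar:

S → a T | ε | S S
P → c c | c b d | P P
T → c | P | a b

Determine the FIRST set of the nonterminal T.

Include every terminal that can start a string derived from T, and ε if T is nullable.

We compute FIRST(T) using the standard algorithm.
FIRST(P) = {c}
FIRST(S) = {a, ε}
FIRST(T) = {a, c}
Therefore, FIRST(T) = {a, c}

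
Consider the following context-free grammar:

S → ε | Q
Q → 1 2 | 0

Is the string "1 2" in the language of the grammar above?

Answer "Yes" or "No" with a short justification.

Yes - a valid derivation exists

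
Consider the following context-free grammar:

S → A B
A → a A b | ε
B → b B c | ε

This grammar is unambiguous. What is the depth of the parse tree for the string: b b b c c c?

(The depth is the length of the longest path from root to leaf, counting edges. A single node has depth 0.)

5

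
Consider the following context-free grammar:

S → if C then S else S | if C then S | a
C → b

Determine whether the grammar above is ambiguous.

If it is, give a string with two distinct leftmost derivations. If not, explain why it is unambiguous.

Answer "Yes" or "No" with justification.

Yes - the string 'if b then if b then a else a' has two distinct leftmost derivations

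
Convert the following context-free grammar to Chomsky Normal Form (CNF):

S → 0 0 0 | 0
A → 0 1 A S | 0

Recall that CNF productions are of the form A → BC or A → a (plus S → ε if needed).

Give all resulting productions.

T0 → 0; S → 0; T1 → 1; A → 0; S → T0 X0; X0 → T0 T0; A → T0 X1; X1 → T1 X2; X2 → A S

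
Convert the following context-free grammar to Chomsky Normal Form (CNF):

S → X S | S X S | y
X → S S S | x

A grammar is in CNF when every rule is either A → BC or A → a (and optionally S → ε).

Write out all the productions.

S → y; X → x; S → X S; S → S X0; X0 → X S; X → S X1; X1 → S S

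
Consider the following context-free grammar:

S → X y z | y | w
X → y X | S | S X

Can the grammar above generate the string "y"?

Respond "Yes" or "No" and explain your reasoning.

Yes - a valid derivation exists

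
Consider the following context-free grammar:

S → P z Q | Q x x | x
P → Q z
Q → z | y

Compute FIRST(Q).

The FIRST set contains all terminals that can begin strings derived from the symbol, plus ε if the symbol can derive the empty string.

We compute FIRST(Q) using the standard algorithm.
FIRST(P) = {y, z}
FIRST(Q) = {y, z}
FIRST(S) = {x, y, z}
Therefore, FIRST(Q) = {y, z}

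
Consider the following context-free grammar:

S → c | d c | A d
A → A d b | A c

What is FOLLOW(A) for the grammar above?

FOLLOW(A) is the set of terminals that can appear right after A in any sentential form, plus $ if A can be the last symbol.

We compute FOLLOW(A) using the standard algorithm.
FOLLOW(S) starts with {$}.
FIRST(A) = {}
FIRST(S) = {c, d}
FOLLOW(A) = {c, d}
FOLLOW(S) = {$}
Therefore, FOLLOW(A) = {c, d}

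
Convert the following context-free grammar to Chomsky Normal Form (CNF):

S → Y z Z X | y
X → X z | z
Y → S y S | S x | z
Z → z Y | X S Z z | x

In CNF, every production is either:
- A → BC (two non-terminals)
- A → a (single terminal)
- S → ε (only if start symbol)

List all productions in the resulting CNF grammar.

TZ → z; S → y; X → z; TY → y; TX → x; Y → z; Z → x; S → Y X0; X0 → TZ X1; X1 → Z X; X → X TZ; Y → S X2; X2 → TY S; Y → S TX; Z → TZ Y; Z → X X3; X3 → S X4; X4 → Z TZ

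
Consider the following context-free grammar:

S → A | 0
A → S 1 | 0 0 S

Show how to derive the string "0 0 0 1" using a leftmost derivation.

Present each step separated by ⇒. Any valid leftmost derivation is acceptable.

S ⇒ A ⇒ 0 0 S ⇒ 0 0 A ⇒ 0 0 S 1 ⇒ 0 0 0 1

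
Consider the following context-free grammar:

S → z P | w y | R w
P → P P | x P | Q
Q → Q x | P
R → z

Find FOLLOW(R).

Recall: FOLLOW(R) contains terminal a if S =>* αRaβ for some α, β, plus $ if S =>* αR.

We compute FOLLOW(R) using the standard algorithm.
FOLLOW(S) starts with {$}.
FIRST(P) = {x}
FIRST(Q) = {x}
FIRST(R) = {z}
FIRST(S) = {w, z}
FOLLOW(P) = {$, x}
FOLLOW(Q) = {$, x}
FOLLOW(R) = {w}
FOLLOW(S) = {$}
Therefore, FOLLOW(R) = {w}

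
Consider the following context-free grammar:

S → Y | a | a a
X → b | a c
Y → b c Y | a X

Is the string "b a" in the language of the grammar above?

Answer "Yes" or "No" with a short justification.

No - no valid derivation exists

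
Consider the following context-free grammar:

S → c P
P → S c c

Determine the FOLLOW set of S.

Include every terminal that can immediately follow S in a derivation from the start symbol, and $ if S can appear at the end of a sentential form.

We compute FOLLOW(S) using the standard algorithm.
FOLLOW(S) starts with {$}.
FIRST(P) = {c}
FIRST(S) = {c}
FOLLOW(P) = {$, c}
FOLLOW(S) = {$, c}
Therefore, FOLLOW(S) = {$, c}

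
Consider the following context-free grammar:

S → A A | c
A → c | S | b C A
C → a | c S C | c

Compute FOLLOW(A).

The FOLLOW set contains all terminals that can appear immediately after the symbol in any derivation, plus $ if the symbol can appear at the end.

We compute FOLLOW(A) using the standard algorithm.
FOLLOW(S) starts with {$}.
FIRST(A) = {b, c}
FIRST(C) = {a, c}
FIRST(S) = {b, c}
FOLLOW(A) = {$, a, b, c}
FOLLOW(C) = {b, c}
FOLLOW(S) = {$, a, b, c}
Therefore, FOLLOW(A) = {$, a, b, c}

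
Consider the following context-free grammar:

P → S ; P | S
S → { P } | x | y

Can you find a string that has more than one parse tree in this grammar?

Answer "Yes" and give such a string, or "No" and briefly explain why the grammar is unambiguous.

No - the grammar is unambiguous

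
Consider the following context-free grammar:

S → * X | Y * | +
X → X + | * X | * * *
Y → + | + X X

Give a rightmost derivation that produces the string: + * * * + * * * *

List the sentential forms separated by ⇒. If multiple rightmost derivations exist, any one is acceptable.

S ⇒ Y * ⇒ + X X * ⇒ + X * * * * ⇒ + X + * * * * ⇒ + * * * + * * * *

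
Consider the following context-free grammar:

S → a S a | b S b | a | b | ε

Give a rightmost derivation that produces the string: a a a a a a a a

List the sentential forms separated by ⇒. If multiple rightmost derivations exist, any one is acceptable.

S ⇒ a S a ⇒ a a S a a ⇒ a a a S a a a ⇒ a a a a S a a a a ⇒ a a a a a a a a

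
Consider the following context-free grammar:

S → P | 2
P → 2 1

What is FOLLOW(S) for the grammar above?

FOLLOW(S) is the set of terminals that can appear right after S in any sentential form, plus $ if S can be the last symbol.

We compute FOLLOW(S) using the standard algorithm.
FOLLOW(S) starts with {$}.
FIRST(P) = {2}
FIRST(S) = {2}
FOLLOW(P) = {$}
FOLLOW(S) = {$}
Therefore, FOLLOW(S) = {$}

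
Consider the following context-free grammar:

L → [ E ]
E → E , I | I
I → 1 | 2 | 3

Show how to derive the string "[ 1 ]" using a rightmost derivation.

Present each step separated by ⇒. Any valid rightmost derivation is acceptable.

L ⇒ [ E ] ⇒ [ I ] ⇒ [ 1 ]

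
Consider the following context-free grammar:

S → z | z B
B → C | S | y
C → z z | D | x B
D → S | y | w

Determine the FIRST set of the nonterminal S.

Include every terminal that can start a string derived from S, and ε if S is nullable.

We compute FIRST(S) using the standard algorithm.
FIRST(B) = {w, x, y, z}
FIRST(C) = {w, x, y, z}
FIRST(D) = {w, y, z}
FIRST(S) = {z}
Therefore, FIRST(S) = {z}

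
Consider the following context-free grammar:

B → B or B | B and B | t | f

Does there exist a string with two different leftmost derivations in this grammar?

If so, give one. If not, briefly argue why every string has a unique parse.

Yes - the string 't or f or f' has two distinct leftmost derivations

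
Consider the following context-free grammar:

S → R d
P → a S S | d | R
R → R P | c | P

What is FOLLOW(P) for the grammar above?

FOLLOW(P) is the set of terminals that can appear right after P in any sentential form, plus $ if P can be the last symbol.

We compute FOLLOW(P) using the standard algorithm.
FOLLOW(S) starts with {$}.
FIRST(P) = {a, c, d}
FIRST(R) = {a, c, d}
FIRST(S) = {a, c, d}
FOLLOW(P) = {a, c, d}
FOLLOW(R) = {a, c, d}
FOLLOW(S) = {$, a, c, d}
Therefore, FOLLOW(P) = {a, c, d}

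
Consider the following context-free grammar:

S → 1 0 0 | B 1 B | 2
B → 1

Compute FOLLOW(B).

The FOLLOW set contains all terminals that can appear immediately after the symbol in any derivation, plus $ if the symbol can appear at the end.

We compute FOLLOW(B) using the standard algorithm.
FOLLOW(S) starts with {$}.
FIRST(B) = {1}
FIRST(S) = {1, 2}
FOLLOW(B) = {$, 1}
FOLLOW(S) = {$}
Therefore, FOLLOW(B) = {$, 1}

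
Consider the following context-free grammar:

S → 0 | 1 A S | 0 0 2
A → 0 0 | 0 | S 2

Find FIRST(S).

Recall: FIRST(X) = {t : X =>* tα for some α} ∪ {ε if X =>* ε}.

We compute FIRST(S) using the standard algorithm.
FIRST(A) = {0, 1}
FIRST(S) = {0, 1}
Therefore, FIRST(S) = {0, 1}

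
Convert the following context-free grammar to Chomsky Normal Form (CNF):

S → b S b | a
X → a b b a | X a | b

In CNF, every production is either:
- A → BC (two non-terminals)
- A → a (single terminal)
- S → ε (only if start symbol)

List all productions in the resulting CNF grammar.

TB → b; S → a; TA → a; X → b; S → TB X0; X0 → S TB; X → TA X1; X1 → TB X2; X2 → TB TA; X → X TA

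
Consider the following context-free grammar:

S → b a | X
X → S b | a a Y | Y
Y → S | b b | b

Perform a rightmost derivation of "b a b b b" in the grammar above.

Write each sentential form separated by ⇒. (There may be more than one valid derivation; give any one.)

S ⇒ X ⇒ S b ⇒ X b ⇒ S b b ⇒ X b b ⇒ S b b b ⇒ b a b b b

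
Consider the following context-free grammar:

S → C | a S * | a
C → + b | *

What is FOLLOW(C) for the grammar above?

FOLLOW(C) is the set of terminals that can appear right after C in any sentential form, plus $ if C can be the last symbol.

We compute FOLLOW(C) using the standard algorithm.
FOLLOW(S) starts with {$}.
FIRST(C) = {*, +}
FIRST(S) = {*, +, a}
FOLLOW(C) = {$, *}
FOLLOW(S) = {$, *}
Therefore, FOLLOW(C) = {$, *}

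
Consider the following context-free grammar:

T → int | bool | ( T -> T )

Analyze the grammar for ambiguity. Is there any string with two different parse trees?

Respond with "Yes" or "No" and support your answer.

No - the grammar is unambiguous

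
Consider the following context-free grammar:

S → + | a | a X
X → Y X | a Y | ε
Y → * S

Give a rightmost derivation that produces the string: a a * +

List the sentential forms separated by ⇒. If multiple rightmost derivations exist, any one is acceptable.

S ⇒ a X ⇒ a a Y ⇒ a a * S ⇒ a a * +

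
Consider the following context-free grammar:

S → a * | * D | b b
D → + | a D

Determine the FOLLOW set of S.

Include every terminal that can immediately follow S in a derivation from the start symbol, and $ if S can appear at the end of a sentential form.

We compute FOLLOW(S) using the standard algorithm.
FOLLOW(S) starts with {$}.
FIRST(D) = {+, a}
FIRST(S) = {*, a, b}
FOLLOW(D) = {$}
FOLLOW(S) = {$}
Therefore, FOLLOW(S) = {$}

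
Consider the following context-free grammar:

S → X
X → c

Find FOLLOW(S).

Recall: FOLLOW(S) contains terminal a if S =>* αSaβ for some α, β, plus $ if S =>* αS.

We compute FOLLOW(S) using the standard algorithm.
FOLLOW(S) starts with {$}.
FIRST(S) = {c}
FIRST(X) = {c}
FOLLOW(S) = {$}
FOLLOW(X) = {$}
Therefore, FOLLOW(S) = {$}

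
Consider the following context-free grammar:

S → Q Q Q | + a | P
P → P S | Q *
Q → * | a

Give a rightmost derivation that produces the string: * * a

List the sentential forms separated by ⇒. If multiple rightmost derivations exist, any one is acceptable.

S ⇒ Q Q Q ⇒ Q Q a ⇒ Q * a ⇒ * * a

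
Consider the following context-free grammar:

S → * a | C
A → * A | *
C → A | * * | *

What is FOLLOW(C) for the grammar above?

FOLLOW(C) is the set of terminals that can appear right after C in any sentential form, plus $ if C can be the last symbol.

We compute FOLLOW(C) using the standard algorithm.
FOLLOW(S) starts with {$}.
FIRST(A) = {*}
FIRST(C) = {*}
FIRST(S) = {*}
FOLLOW(A) = {$}
FOLLOW(C) = {$}
FOLLOW(S) = {$}
Therefore, FOLLOW(C) = {$}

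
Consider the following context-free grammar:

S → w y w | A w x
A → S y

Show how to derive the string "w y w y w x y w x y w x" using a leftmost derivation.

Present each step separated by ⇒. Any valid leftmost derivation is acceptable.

S ⇒ A w x ⇒ S y w x ⇒ A w x y w x ⇒ S y w x y w x ⇒ A w x y w x y w x ⇒ S y w x y w x y w x ⇒ w y w y w x y w x y w x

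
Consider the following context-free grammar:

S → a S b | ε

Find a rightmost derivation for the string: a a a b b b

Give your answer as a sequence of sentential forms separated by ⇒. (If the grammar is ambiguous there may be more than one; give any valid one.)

S ⇒ a S b ⇒ a a S b b ⇒ a a a S b b b ⇒ a a a b b b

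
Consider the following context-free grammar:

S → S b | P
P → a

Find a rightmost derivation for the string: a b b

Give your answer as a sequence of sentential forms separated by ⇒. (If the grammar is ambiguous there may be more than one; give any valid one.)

S ⇒ S b ⇒ S b b ⇒ P b b ⇒ a b b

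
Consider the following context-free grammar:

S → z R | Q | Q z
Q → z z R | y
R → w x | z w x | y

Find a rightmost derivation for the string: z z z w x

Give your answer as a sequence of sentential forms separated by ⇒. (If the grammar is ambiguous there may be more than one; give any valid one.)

S ⇒ Q ⇒ z z R ⇒ z z z w x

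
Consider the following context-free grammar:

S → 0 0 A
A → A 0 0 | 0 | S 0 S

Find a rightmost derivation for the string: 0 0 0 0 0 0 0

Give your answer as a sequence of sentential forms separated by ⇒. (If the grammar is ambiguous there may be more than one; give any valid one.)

S ⇒ 0 0 A ⇒ 0 0 A 0 0 ⇒ 0 0 A 0 0 0 0 ⇒ 0 0 0 0 0 0 0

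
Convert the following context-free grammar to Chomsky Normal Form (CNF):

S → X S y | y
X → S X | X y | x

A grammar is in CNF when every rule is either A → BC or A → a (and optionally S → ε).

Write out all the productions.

TY → y; S → y; X → x; S → X X0; X0 → S TY; X → S X; X → X TY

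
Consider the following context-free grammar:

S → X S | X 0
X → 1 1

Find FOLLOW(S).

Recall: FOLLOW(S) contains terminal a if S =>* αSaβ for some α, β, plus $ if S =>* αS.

We compute FOLLOW(S) using the standard algorithm.
FOLLOW(S) starts with {$}.
FIRST(S) = {1}
FIRST(X) = {1}
FOLLOW(S) = {$}
FOLLOW(X) = {0, 1}
Therefore, FOLLOW(S) = {$}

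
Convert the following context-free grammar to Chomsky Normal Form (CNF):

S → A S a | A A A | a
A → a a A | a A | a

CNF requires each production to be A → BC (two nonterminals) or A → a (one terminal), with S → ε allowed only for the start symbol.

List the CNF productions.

TA → a; S → a; A → a; S → A X0; X0 → S TA; S → A X1; X1 → A A; A → TA X2; X2 → TA A; A → TA A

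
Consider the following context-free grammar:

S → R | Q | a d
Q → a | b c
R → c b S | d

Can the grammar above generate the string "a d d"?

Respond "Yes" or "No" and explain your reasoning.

No - no valid derivation exists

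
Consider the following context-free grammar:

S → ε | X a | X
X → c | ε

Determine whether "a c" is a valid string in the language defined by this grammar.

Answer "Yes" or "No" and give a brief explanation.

No - no valid derivation exists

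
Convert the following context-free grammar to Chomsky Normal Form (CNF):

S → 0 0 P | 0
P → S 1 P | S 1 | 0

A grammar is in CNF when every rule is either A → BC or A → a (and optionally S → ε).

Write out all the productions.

T0 → 0; S → 0; T1 → 1; P → 0; S → T0 X0; X0 → T0 P; P → S X1; X1 → T1 P; P → S T1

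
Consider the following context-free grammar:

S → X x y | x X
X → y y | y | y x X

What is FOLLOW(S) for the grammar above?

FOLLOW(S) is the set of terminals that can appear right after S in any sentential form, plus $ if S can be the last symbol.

We compute FOLLOW(S) using the standard algorithm.
FOLLOW(S) starts with {$}.
FIRST(S) = {x, y}
FIRST(X) = {y}
FOLLOW(S) = {$}
FOLLOW(X) = {$, x}
Therefore, FOLLOW(S) = {$}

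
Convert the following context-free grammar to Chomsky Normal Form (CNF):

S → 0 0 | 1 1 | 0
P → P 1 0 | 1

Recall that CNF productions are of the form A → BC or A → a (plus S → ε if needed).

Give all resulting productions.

T0 → 0; T1 → 1; S → 0; P → 1; S → T0 T0; S → T1 T1; P → P X0; X0 → T1 T0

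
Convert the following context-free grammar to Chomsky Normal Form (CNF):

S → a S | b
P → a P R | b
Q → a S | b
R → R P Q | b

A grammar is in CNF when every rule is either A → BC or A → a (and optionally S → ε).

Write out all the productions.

TA → a; S → b; P → b; Q → b; R → b; S → TA S; P → TA X0; X0 → P R; Q → TA S; R → R X1; X1 → P Q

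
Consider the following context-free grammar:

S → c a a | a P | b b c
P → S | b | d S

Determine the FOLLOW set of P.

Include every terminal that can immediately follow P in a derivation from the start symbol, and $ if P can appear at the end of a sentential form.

We compute FOLLOW(P) using the standard algorithm.
FOLLOW(S) starts with {$}.
FIRST(P) = {a, b, c, d}
FIRST(S) = {a, b, c}
FOLLOW(P) = {$}
FOLLOW(S) = {$}
Therefore, FOLLOW(P) = {$}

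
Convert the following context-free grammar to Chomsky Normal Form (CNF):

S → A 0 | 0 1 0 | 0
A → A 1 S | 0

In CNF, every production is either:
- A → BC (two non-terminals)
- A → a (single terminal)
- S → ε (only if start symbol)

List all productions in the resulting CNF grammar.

T0 → 0; T1 → 1; S → 0; A → 0; S → A T0; S → T0 X0; X0 → T1 T0; A → A X1; X1 → T1 S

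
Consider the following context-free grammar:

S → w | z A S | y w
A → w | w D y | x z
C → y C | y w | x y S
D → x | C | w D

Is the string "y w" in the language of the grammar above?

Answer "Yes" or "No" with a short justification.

Yes - a valid derivation exists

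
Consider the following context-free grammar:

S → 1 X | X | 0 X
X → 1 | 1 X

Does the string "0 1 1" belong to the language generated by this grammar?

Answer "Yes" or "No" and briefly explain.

Yes - a valid derivation exists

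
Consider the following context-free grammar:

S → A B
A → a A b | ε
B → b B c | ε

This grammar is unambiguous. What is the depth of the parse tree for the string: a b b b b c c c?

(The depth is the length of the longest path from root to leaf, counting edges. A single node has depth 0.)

5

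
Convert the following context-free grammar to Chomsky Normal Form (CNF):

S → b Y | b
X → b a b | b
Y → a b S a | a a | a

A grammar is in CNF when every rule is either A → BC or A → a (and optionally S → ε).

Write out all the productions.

TB → b; S → b; TA → a; X → b; Y → a; S → TB Y; X → TB X0; X0 → TA TB; Y → TA X1; X1 → TB X2; X2 → S TA; Y → TA TA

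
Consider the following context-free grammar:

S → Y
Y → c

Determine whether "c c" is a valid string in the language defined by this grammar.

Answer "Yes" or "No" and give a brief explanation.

No - no valid derivation exists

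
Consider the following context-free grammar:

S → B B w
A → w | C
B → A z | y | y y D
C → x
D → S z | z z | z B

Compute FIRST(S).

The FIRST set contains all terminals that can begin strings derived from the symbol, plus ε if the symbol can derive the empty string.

We compute FIRST(S) using the standard algorithm.
FIRST(A) = {w, x}
FIRST(B) = {w, x, y}
FIRST(C) = {x}
FIRST(D) = {w, x, y, z}
FIRST(S) = {w, x, y}
Therefore, FIRST(S) = {w, x, y}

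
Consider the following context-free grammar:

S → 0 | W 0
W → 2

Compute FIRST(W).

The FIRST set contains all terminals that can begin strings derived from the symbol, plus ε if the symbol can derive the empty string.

We compute FIRST(W) using the standard algorithm.
FIRST(S) = {0, 2}
FIRST(W) = {2}
Therefore, FIRST(W) = {2}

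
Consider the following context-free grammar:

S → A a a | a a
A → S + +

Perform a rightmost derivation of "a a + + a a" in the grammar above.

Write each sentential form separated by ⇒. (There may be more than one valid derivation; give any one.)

S ⇒ A a a ⇒ S + + a a ⇒ a a + + a a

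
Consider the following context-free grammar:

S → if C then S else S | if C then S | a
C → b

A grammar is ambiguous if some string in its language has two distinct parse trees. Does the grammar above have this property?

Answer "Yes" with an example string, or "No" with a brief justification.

Yes - the string 'if b then if b then if b then a else a' has two distinct parse trees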